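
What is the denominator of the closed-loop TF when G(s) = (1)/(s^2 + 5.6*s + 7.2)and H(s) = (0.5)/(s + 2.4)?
Characteristic poly = G_den * H_den + G_num * H_num = (s^3 + 8*s^2 + 20.64*s + 17.28) + (0.5) = s^3 + 8*s^2 + 20.64*s + 17.78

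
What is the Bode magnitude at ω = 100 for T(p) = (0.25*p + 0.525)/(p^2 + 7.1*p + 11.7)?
Substitute p = j*100: T(j100) = 0.000124724 - 0.00249406j.
|T(j100)| = sqrt(Re² + Im²) = 0.002497.
20*log₁₀(0.002497) = -52.05 dB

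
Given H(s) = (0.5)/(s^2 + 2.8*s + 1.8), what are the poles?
Set denominator = 0: s^2 + 2.8*s + 1.8 = (s + 1)(s + 1.8) = 0 → Poles: -1, -1.8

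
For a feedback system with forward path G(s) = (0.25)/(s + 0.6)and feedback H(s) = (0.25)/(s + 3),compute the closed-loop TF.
Closed-loop T = G/(1+GH).
Numerator: G_num * H_den = 0.25*s + 0.75.
Denominator: G_den * H_den + G_num * H_num = (s^2 + 3.6*s + 1.8) + (0.0625) = s^2 + 3.6*s + 1.8625.
T(s) = (0.25*s + 0.75)/(s^2 + 3.6*s + 1.8625)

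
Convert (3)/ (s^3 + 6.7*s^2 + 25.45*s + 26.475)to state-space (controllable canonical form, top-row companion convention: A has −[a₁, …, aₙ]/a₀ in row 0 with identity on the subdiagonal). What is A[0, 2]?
Reachable canonical form for den = s^3 + 6.7*s^2 + 25.45*s + 26.475: top row of A = -[a₁,a₂,...,aₙ]/a₀, ones on the subdiagonal, zeros elsewhere.
A = [[-6.7, -25.45, -26.475], [1, 0, 0], [0, 1, 0]].
A[0,2] = -26.475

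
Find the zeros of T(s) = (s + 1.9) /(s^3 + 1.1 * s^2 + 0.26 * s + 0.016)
Set numerator = 0: s + 1.9 = 0 → Zeros: -1.9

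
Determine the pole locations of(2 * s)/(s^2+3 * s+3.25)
Set denominator = 0: s^2 + 3*s + 3.25 = 0 → Poles: -1.5 + 1j, -1.5 - 1j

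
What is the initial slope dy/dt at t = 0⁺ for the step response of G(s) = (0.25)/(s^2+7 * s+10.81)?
IVT: y'(0⁺) = lim_{s→∞} s²·Y(s) = lim_{s→∞} s·G(s).
deg(num) = 0, deg(den) = 2, relative degree = 2 ≥ 2, so s·G(s) → 0. Initial slope = 0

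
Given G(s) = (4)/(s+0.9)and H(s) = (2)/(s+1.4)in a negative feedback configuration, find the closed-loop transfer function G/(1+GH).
Closed-loop T = G/(1+GH).
Numerator: G_num * H_den = 4*s + 5.6.
Denominator: G_den * H_den + G_num * H_num = (s^2 + 2.3*s + 1.26) + (8) = s^2 + 2.3*s + 9.26.
T(s) = (4*s + 5.6)/(s^2 + 2.3*s + 9.26)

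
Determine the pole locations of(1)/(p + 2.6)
Set denominator = 0: p + 2.6 = 0 → Poles: -2.6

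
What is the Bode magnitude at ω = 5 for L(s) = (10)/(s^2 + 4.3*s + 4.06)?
Substitute s = j*5: L(j5) = -0.232477 - 0.238694j.
|L(j5)| = sqrt(Re² + Im²) = 0.3332.
20*log₁₀(0.3332) = -9.55 dB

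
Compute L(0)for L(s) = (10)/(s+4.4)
DC gain = L(0) = num(0)/den(0) = 10/4.4 = 2.273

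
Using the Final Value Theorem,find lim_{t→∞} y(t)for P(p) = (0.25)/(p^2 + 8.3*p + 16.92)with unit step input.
FVT: lim_{t→∞} y(t) = lim_{p→0} p*Y(p) where Y(p) = P(p)/p.
= lim_{p→0} P(p) = P(0) = num(0)/den(0) = 0.25/16.92 = 0.01478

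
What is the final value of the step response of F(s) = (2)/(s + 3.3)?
FVT: lim_{t→∞} y(t) = lim_{s→0} s*Y(s) where Y(s) = F(s)/s.
= lim_{s→0} F(s) = F(0) = num(0)/den(0) = 2/3.3 = 0.6061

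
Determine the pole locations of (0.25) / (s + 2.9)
Set denominator = 0: s + 2.9 = 0 → Poles: -2.9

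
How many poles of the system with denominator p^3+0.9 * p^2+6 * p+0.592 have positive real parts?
p^3 + 0.9*p^2 + 6*p + 0.592 = (p + 0.1)(p^2 + 0.8*p + 5.92). Poles: -0.1, -0.4 + 2.4j, -0.4 - 2.4j. RHP poles (Re>0): 0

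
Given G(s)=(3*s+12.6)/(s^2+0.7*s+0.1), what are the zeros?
Set numerator = 0: 3*s + 12.6 = 0 → Zeros: -4.2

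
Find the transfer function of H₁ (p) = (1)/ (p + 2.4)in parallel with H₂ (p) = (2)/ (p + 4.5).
Parallel: H = H₁ + H₂ = (n₁·d₂ + n₂·d₁)/(d₁·d₂).
n₁·d₂ = p + 4.5. n₂·d₁ = 2*p + 4.8. Sum = 3*p + 9.3. d₁·d₂ = p^2 + 6.9*p + 10.8.
H(p) = (3*p + 9.3)/(p^2 + 6.9*p + 10.8)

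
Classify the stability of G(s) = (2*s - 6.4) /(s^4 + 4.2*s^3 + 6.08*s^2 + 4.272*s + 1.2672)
Denominator: s^4 + 4.2*s^3 + 6.08*s^2 + 4.272*s + 1.2672 = (s + 0.8)(s + 2.2)(s^2 + 1.2*s + 0.72). Poles: -0.6 + 0.6j, -0.6 - 0.6j, -0.8, -2.2. Stable (all poles in LHP)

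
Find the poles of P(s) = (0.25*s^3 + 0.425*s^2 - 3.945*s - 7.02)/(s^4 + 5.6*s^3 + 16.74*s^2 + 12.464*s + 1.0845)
Set denominator = 0: s^4 + 5.6*s^3 + 16.74*s^2 + 12.464*s + 1.0845 = (s + 0.1)(s + 0.9)(s^2 + 4.6*s + 12.05) = 0 → Poles: -0.1, -0.9, -2.3 + 2.6j, -2.3 - 2.6j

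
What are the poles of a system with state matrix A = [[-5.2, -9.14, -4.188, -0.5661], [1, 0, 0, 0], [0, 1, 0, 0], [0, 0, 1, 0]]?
Eigenvalues solve det(λI - A) = 0.
Characteristic polynomial: λ^4 + 5.2*λ^3 + 9.14*λ^2 + 4.188*λ + 0.5661 = 0.
Factor: (λ + 0.3)(λ + 0.3)(λ^2 + 4.6*λ + 6.29) = 0.
Roots: -0.3, -0.3, -2.3 + 1j, -2.3 - 1j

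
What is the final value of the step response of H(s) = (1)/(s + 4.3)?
FVT: lim_{t→∞} y(t) = lim_{s→0} s*Y(s) where Y(s) = H(s)/s.
= lim_{s→0} H(s) = H(0) = num(0)/den(0) = 1/4.3 = 0.2326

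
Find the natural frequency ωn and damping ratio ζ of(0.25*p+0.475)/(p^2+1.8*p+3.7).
Underdamped: complex pole -0.9 + 1.7j. ωn = |pole| = 1.924, ζ = -Re(pole)/ωn = 0.4679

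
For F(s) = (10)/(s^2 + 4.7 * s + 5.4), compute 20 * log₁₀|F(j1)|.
Substitute s = j*1: F(j1) = 1.06152 - 1.1339j.
|F(j1)| = sqrt(Re² + Im²) = 1.553.
20*log₁₀(1.553) = 3.82 dB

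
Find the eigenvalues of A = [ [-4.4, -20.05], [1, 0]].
Eigenvalues solve det(λI - A) = 0.
Characteristic polynomial: λ^2 + 4.4*λ + 20.05 = 0.
Roots: -2.2 + 3.9j, -2.2 - 3.9j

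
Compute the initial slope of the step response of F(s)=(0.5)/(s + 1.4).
IVT: y'(0⁺) = lim_{s→∞} s²·Y(s) = lim_{s→∞} s·F(s).
deg(num) = 0, deg(den) = 1, relative degree = 1, so s·F(s) → (leading num)/(leading den) = 0.5/1 = 0.5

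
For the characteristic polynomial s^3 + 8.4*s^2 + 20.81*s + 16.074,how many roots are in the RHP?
s^3 + 8.4*s^2 + 20.81*s + 16.074 = (s + 1.9)(s + 4.7)(s + 1.8). Poles: -1.8, -1.9, -4.7. RHP poles (Re>0): 0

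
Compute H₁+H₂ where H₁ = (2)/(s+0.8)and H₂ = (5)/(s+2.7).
Parallel: H = H₁ + H₂ = (n₁·d₂ + n₂·d₁)/(d₁·d₂).
n₁·d₂ = 2*s + 5.4. n₂·d₁ = 5*s + 4. Sum = 7*s + 9.4. d₁·d₂ = s^2 + 3.5*s + 2.16.
H(s) = (7*s + 9.4)/(s^2 + 3.5*s + 2.16)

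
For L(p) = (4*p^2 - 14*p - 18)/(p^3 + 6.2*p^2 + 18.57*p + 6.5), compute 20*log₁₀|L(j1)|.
Substitute p = j*1: L(j1) = -0.817954 + 1.23817j.
|L(j1)| = sqrt(Re² + Im²) = 1.484.
20*log₁₀(1.484) = 3.43 dB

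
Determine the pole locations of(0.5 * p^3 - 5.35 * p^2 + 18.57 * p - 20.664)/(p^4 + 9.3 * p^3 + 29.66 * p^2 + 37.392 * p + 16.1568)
Set denominator = 0: p^4 + 9.3*p^3 + 29.66*p^2 + 37.392*p + 16.1568 = (p + 3.6)(p + 1.2)(p + 3.4)(p + 1.1) = 0 → Poles: -1.1, -1.2, -3.4, -3.6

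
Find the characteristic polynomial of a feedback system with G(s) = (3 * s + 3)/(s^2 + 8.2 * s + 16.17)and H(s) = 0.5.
Characteristic poly = G_den * H_den + G_num * H_num = (s^2 + 8.2*s + 16.17) + (1.5*s + 1.5) = s^2 + 9.7*s + 17.67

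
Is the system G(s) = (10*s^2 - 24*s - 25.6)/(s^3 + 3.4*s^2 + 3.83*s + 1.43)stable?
Denominator: s^3 + 3.4*s^2 + 3.83*s + 1.43 = (s + 1.3)(s + 1)(s + 1.1). Poles: -1, -1.1, -1.3. All Re(p)<0: Yes (stable)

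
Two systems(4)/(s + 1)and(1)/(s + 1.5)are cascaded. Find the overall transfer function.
Series: H = H₁ · H₂ = (n₁·n₂)/(d₁·d₂).
Num: n₁·n₂ = 4. Den: d₁·d₂ = s^2 + 2.5*s + 1.5.
H(s) = (4)/(s^2 + 2.5*s + 1.5)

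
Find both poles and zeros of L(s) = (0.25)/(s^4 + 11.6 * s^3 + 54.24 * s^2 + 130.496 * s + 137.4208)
Set denominator = 0: s^4 + 11.6*s^3 + 54.24*s^2 + 130.496*s + 137.4208 = (s + 4.4)(s + 3.2)(s^2 + 4*s + 9.76) = 0 → Poles: -2 + 2.4j, -2 - 2.4j, -3.2, -4.4
Numerator is a nonzero constant (0.25) → Zeros: none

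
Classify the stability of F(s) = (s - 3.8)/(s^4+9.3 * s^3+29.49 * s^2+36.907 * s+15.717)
Denominator: s^4 + 9.3*s^3 + 29.49*s^2 + 36.907*s + 15.717 = (s + 3.9)(s + 1.3)(s + 3.1)(s + 1). Poles: -1, -1.3, -3.1, -3.9. Stable (all poles in LHP)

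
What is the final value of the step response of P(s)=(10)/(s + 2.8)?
FVT: lim_{t→∞} y(t) = lim_{s→0} s*Y(s) where Y(s) = P(s)/s.
= lim_{s→0} P(s) = P(0) = num(0)/den(0) = 10/2.8 = 3.571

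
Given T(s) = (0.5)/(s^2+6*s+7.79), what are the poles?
Set denominator = 0: s^2 + 6*s + 7.79 = (s + 1.9)(s + 4.1) = 0 → Poles: -1.9, -4.1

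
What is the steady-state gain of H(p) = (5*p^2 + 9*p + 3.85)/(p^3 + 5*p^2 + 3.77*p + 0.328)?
DC gain = H(0) = num(0)/den(0) = 3.85/0.328 = 11.74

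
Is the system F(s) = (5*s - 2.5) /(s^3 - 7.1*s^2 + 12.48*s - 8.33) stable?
Denominator: s^3 - 7.1*s^2 + 12.48*s - 8.33 = (s - 4.9)(s^2 - 2.2*s + 1.7). Poles: 1.1 + 0.7j, 1.1 - 0.7j, 4.9. All Re(p)<0: No (unstable)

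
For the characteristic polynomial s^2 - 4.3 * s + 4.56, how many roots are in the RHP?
s^2 - 4.3*s + 4.56 = (s - 2.4)(s - 1.9). Poles: 1.9, 2.4. RHP poles (Re>0): 2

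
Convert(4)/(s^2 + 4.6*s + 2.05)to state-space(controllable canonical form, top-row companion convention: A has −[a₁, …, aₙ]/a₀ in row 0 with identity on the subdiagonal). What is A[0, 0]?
Reachable canonical form for den = s^2 + 4.6*s + 2.05: top row of A = -[a₁,a₂,...,aₙ]/a₀, ones on the subdiagonal, zeros elsewhere.
A = [[-4.6, -2.05], [1, 0]].
A[0,0] = -4.6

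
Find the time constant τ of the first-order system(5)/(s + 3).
First-order system: τ = -1/pole. Pole = -3. τ = -1/(-3) = 0.3333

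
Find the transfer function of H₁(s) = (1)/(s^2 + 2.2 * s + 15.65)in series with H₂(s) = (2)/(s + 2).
Series: H = H₁ · H₂ = (n₁·n₂)/(d₁·d₂).
Num: n₁·n₂ = 2. Den: d₁·d₂ = s^3 + 4.2*s^2 + 20.05*s + 31.3.
H(s) = (2)/(s^3 + 4.2*s^2 + 20.05*s + 31.3)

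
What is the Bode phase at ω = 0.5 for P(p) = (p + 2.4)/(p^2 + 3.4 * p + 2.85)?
Substitute p = j*0.5: P(j0.5) = 0.734715 - 0.288083j.
∠P(j0.5) = atan2(Im, Re) = atan2(-0.288083, 0.734715) = -21.41°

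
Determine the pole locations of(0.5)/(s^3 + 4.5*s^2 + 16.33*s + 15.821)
Set denominator = 0: s^3 + 4.5*s^2 + 16.33*s + 15.821 = (s + 1.3)(s^2 + 3.2*s + 12.17) = 0 → Poles: -1.3, -1.6 + 3.1j, -1.6 - 3.1j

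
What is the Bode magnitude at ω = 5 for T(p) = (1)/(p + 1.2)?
Substitute p = j*5: T(j5) = 0.0453858 - 0.189107j.
|T(j5)| = sqrt(Re² + Im²) = 0.1945.
20*log₁₀(0.1945) = -14.22 dB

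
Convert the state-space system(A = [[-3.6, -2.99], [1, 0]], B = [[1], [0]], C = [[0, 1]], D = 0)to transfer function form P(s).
P(s) = C(sI - A)⁻¹B + D.
Characteristic polynomial det(sI - A) = s^2 + 3.6*s + 2.99.
Numerator from C·adj(sI-A)·B + D·det(sI-A) = 1.
P(s) = (1)/(s^2 + 3.6*s + 2.99)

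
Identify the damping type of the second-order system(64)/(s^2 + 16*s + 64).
Standard form: ωn²/(s²+2ζωn·s+ωn²) gives ωn=8, ζ=1.
Critically damped (ζ = 1)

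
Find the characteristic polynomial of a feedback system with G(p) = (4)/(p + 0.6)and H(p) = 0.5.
Characteristic poly = G_den * H_den + G_num * H_num = (p + 0.6) + (2) = p + 2.6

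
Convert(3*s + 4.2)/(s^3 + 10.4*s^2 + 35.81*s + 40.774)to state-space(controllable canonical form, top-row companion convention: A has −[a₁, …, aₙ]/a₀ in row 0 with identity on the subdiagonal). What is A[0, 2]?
Reachable canonical form for den = s^3 + 10.4*s^2 + 35.81*s + 40.774: top row of A = -[a₁,a₂,...,aₙ]/a₀, ones on the subdiagonal, zeros elsewhere.
A = [[-10.4, -35.81, -40.774], [1, 0, 0], [0, 1, 0]].
A[0,2] = -40.774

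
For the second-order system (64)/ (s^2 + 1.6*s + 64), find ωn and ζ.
Standard form: ωn²/(s²+2ζωn·s+ωn²).
const=64=ωn² → ωn=8, s coeff=1.6=2ζωn → ζ=0.1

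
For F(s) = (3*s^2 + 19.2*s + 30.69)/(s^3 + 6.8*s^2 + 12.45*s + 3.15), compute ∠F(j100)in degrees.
Substitute s = j*100: F(j100) = 0.000119953 - 0.0299985j.
∠F(j100) = atan2(Im, Re) = atan2(-0.0299985, 0.000119953) = -89.77°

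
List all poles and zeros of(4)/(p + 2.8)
Set denominator = 0: p + 2.8 = 0 → Poles: -2.8
Numerator is a nonzero constant (4) → Zeros: none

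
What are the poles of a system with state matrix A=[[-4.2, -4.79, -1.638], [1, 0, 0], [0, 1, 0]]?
Eigenvalues solve det(λI - A) = 0.
Characteristic polynomial: λ^3 + 4.2*λ^2 + 4.79*λ + 1.638 = 0.
Factor: (λ + 0.7)(λ + 2.6)(λ + 0.9) = 0.
Roots: -0.7, -0.9, -2.6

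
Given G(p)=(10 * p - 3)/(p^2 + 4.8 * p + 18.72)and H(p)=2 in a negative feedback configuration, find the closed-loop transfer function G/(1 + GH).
Closed-loop T = G/(1+GH).
Numerator: G_num * H_den = 10*p - 3.
Denominator: G_den * H_den + G_num * H_num = (p^2 + 4.8*p + 18.72) + (20*p - 6) = p^2 + 24.8*p + 12.72.
T(p) = (10*p - 3)/(p^2 + 24.8*p + 12.72)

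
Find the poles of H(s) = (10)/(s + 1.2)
Set denominator = 0: s + 1.2 = 0 → Poles: -1.2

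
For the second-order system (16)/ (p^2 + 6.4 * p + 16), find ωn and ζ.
Standard form: ωn²/(p²+2ζωn·p+ωn²).
const=16=ωn² → ωn=4, p coeff=6.4=2ζωn → ζ=0.8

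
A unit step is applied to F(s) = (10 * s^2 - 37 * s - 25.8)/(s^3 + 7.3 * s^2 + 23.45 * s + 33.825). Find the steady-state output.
FVT: lim_{t→∞} y(t) = lim_{s→0} s*Y(s) where Y(s) = F(s)/s.
= lim_{s→0} F(s) = F(0) = num(0)/den(0) = -25.8/33.825 = -0.7627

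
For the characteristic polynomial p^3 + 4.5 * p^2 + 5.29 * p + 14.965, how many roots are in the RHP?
p^3 + 4.5*p^2 + 5.29*p + 14.965 = (p + 4.1)(p^2 + 0.4*p + 3.65). Poles: -0.2 + 1.9j, -0.2 - 1.9j, -4.1. RHP poles (Re>0): 0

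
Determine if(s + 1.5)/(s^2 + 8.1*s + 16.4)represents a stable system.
Denominator: s^2 + 8.1*s + 16.4 = (s + 4.1)(s + 4). Poles: -4, -4.1. All Re(p)<0: Yes (stable)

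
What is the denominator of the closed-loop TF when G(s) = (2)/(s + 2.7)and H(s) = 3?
Characteristic poly = G_den * H_den + G_num * H_num = (s + 2.7) + (6) = s + 8.7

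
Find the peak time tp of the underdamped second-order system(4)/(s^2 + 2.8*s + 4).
Standard form: ωn²/(s²+2ζωn·s+ωn²) → ωn = 2, ζ = 0.7.
ωd = ωn·√(1-ζ²) = 2·√(1-0.7²) = 1.428.
tp = π/ωd = π/1.428 = 2.2 s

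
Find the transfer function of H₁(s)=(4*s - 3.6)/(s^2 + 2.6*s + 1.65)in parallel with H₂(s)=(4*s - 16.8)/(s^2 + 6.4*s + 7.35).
Parallel: H = H₁ + H₂ = (n₁·d₂ + n₂·d₁)/(d₁·d₂).
n₁·d₂ = 4*s^3 + 22*s^2 + 6.36*s - 26.46. n₂·d₁ = 4*s^3 - 6.4*s^2 - 37.08*s - 27.72. Sum = 8*s^3 + 15.6*s^2 - 30.72*s - 54.18. d₁·d₂ = s^4 + 9*s^3 + 25.64*s^2 + 29.67*s + 12.1275.
H(s) = (8*s^3 + 15.6*s^2 - 30.72*s - 54.18)/(s^4 + 9*s^3 + 25.64*s^2 + 29.67*s + 12.1275)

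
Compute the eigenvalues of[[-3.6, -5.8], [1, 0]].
Eigenvalues solve det(λI - A) = 0.
Characteristic polynomial: λ^2 + 3.6*λ + 5.8 = 0.
Roots: -1.8 + 1.6j, -1.8 - 1.6j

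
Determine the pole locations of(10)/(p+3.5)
Set denominator = 0: p + 3.5 = 0 → Poles: -3.5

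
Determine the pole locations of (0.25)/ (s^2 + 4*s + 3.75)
Set denominator = 0: s^2 + 4*s + 3.75 = (s + 1.5)(s + 2.5) = 0 → Poles: -1.5, -2.5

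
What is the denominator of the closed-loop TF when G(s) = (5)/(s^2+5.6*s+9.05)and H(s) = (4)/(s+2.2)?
Characteristic poly = G_den * H_den + G_num * H_num = (s^3 + 7.8*s^2 + 21.37*s + 19.91) + (20) = s^3 + 7.8*s^2 + 21.37*s + 39.91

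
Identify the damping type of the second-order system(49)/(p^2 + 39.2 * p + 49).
Standard form: ωn²/(p²+2ζωn·p+ωn²) gives ωn=7, ζ=2.8.
Overdamped (ζ = 2.8 > 1)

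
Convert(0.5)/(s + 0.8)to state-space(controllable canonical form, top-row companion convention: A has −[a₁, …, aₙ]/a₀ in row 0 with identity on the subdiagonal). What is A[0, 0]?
Reachable canonical form for den = s + 0.8: top row of A = -[a₁,a₂,...,aₙ]/a₀, ones on the subdiagonal, zeros elsewhere.
A = [[-0.8]].
A[0,0] = -0.8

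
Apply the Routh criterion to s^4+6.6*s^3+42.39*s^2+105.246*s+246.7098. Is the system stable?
Routh array:
s^4: [1, 42.39, 246.7098]; s^3: [6.6, 105.246]; s^2: [26.4436, 246.7098]; s^1: [43.6703]; s^0: [246.7098]
First column: [1, 6.6, 26.4436, 43.6703, 246.7098]. Sign changes = 0.
Yes, stable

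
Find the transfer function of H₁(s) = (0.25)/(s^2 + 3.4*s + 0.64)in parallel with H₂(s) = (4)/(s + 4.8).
Parallel: H = H₁ + H₂ = (n₁·d₂ + n₂·d₁)/(d₁·d₂).
n₁·d₂ = 0.25*s + 1.2. n₂·d₁ = 4*s^2 + 13.6*s + 2.56. Sum = 4*s^2 + 13.85*s + 3.76. d₁·d₂ = s^3 + 8.2*s^2 + 16.96*s + 3.072.
H(s) = (4*s^2 + 13.85*s + 3.76)/(s^3 + 8.2*s^2 + 16.96*s + 3.072)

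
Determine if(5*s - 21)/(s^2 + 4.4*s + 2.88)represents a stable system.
Denominator: s^2 + 4.4*s + 2.88 = (s + 3.6)(s + 0.8). Poles: -0.8, -3.6. All Re(p)<0: Yes (stable)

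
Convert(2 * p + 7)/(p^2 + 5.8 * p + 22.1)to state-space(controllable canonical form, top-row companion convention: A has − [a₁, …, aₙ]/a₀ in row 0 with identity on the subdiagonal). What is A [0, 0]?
Reachable canonical form for den = p^2 + 5.8*p + 22.1: top row of A = -[a₁,a₂,...,aₙ]/a₀, ones on the subdiagonal, zeros elsewhere.
A = [[-5.8, -22.1], [1, 0]].
A[0,0] = -5.8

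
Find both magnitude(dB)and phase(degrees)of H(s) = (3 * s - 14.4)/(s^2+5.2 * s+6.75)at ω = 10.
Substitute s = j*10: H(j10) = 0.254641 - 0.179717j.
|H| = 20*log₁₀(sqrt(Re²+Im²)) = -10.13 dB.
∠H = atan2(Im, Re) = -35.21°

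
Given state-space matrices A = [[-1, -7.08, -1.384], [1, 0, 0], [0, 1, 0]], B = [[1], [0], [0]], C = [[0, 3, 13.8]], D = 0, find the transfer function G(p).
G(p) = C(pI - A)⁻¹B + D.
Characteristic polynomial det(pI - A) = p^3 + p^2 + 7.08*p + 1.384.
Numerator from C·adj(pI-A)·B + D·det(pI-A) = 3*p + 13.8.
G(p) = (3*p + 13.8)/(p^3 + p^2 + 7.08*p + 1.384)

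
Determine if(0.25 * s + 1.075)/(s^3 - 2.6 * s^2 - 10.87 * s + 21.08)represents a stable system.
Denominator: s^3 - 2.6*s^2 - 10.87*s + 21.08 = (s - 1.7)(s - 4)(s + 3.1). Poles: -3.1, 1.7, 4. All Re(p)<0: No (unstable)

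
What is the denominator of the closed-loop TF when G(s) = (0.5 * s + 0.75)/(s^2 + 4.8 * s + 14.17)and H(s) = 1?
Characteristic poly = G_den * H_den + G_num * H_num = (s^2 + 4.8*s + 14.17) + (0.5*s + 0.75) = s^2 + 5.3*s + 14.92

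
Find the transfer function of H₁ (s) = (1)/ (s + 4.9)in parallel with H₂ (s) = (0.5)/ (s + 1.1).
Parallel: H = H₁ + H₂ = (n₁·d₂ + n₂·d₁)/(d₁·d₂).
n₁·d₂ = s + 1.1. n₂·d₁ = 0.5*s + 2.45. Sum = 1.5*s + 3.55. d₁·d₂ = s^2 + 6*s + 5.39.
H(s) = (1.5*s + 3.55)/(s^2 + 6*s + 5.39)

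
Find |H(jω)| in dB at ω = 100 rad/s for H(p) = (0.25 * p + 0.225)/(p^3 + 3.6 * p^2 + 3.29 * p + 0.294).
Substitute p = j*100: H(j100) = -2.49839e-05 - 6.74636e-07j.
|H(j100)| = sqrt(Re² + Im²) = 2.499e-05.
20*log₁₀(2.499e-05) = -92.04 dB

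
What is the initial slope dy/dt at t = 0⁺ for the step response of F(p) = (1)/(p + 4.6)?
IVT: y'(0⁺) = lim_{p→∞} p²·Y(p) = lim_{p→∞} p·F(p).
deg(num) = 0, deg(den) = 1, relative degree = 1, so p·F(p) → (leading num)/(leading den) = 1/1 = 1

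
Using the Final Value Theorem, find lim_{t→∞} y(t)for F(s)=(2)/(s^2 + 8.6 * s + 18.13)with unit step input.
FVT: lim_{t→∞} y(t) = lim_{s→0} s*Y(s) where Y(s) = F(s)/s.
= lim_{s→0} F(s) = F(0) = num(0)/den(0) = 2/18.13 = 0.1103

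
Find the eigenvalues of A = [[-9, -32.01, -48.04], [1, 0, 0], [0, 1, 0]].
Eigenvalues solve det(λI - A) = 0.
Characteristic polynomial: λ^3 + 9*λ^2 + 32.01*λ + 48.04 = 0.
Factor: (λ + 4)(λ^2 + 5*λ + 12.01) = 0.
Roots: -2.5 + 2.4j, -2.5 - 2.4j, -4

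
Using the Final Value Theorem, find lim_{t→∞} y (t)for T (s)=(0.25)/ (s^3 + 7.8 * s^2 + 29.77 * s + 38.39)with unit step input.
FVT: lim_{t→∞} y(t) = lim_{s→0} s*Y(s) where Y(s) = T(s)/s.
= lim_{s→0} T(s) = T(0) = num(0)/den(0) = 0.25/38.39 = 0.006512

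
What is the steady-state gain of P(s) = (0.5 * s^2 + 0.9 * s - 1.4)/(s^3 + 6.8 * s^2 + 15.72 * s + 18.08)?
DC gain = P(0) = num(0)/den(0) = -1.4/18.08 = -0.07743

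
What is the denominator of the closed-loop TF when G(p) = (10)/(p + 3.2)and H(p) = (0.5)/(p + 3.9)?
Characteristic poly = G_den * H_den + G_num * H_num = (p^2 + 7.1*p + 12.48) + (5) = p^2 + 7.1*p + 17.48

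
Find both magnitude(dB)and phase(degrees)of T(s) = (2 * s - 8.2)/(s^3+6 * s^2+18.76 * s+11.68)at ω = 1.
Substitute s = j*1: T(j1) = -0.0317994 + 0.451542j.
|T| = 20*log₁₀(sqrt(Re²+Im²)) = -6.88 dB.
∠T = atan2(Im, Re) = 94.03°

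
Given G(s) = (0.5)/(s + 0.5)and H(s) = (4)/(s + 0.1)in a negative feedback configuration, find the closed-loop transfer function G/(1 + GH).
Closed-loop T = G/(1+GH).
Numerator: G_num * H_den = 0.5*s + 0.05.
Denominator: G_den * H_den + G_num * H_num = (s^2 + 0.6*s + 0.05) + (2) = s^2 + 0.6*s + 2.05.
T(s) = (0.5*s + 0.05)/(s^2 + 0.6*s + 2.05)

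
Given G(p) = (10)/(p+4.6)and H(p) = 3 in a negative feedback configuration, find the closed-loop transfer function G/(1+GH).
Closed-loop T = G/(1+GH).
Numerator: G_num * H_den = 10.
Denominator: G_den * H_den + G_num * H_num = (p + 4.6) + (30) = p + 34.6.
T(p) = (10)/(p + 34.6)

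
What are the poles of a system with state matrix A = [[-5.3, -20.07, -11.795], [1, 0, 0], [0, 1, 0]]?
Eigenvalues solve det(λI - A) = 0.
Characteristic polynomial: λ^3 + 5.3*λ^2 + 20.07*λ + 11.795 = 0.
Factor: (λ + 0.7)(λ^2 + 4.6*λ + 16.85) = 0.
Roots: -0.7, -2.3 + 3.4j, -2.3 - 3.4j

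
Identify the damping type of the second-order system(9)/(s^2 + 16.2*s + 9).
Standard form: ωn²/(s²+2ζωn·s+ωn²) gives ωn=3, ζ=2.7.
Overdamped (ζ = 2.7 > 1)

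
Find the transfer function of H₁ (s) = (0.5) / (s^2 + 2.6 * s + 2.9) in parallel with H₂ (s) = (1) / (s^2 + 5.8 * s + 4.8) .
Parallel: H = H₁ + H₂ = (n₁·d₂ + n₂·d₁)/(d₁·d₂).
n₁·d₂ = 0.5*s^2 + 2.9*s + 2.4. n₂·d₁ = s^2 + 2.6*s + 2.9. Sum = 1.5*s^2 + 5.5*s + 5.3. d₁·d₂ = s^4 + 8.4*s^3 + 22.78*s^2 + 29.3*s + 13.92.
H(s) = (1.5*s^2 + 5.5*s + 5.3)/(s^4 + 8.4*s^3 + 22.78*s^2 + 29.3*s + 13.92)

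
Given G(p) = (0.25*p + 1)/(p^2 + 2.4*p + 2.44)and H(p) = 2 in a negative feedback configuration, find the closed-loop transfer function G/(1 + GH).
Closed-loop T = G/(1+GH).
Numerator: G_num * H_den = 0.25*p + 1.
Denominator: G_den * H_den + G_num * H_num = (p^2 + 2.4*p + 2.44) + (0.5*p + 2) = p^2 + 2.9*p + 4.44.
T(p) = (0.25*p + 1)/(p^2 + 2.9*p + 4.44)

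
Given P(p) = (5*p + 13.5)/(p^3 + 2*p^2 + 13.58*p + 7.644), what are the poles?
Set denominator = 0: p^3 + 2*p^2 + 13.58*p + 7.644 = (p + 0.6)(p^2 + 1.4*p + 12.74) = 0 → Poles: -0.6, -0.7 + 3.5j, -0.7 - 3.5j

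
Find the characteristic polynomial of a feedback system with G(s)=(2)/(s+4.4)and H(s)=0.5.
Characteristic poly = G_den * H_den + G_num * H_num = (s + 4.4) + (1) = s + 5.4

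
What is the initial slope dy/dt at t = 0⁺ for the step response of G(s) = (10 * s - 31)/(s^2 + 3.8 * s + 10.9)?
IVT: y'(0⁺) = lim_{s→∞} s²·Y(s) = lim_{s→∞} s·G(s).
deg(num) = 1, deg(den) = 2, relative degree = 1, so s·G(s) → (leading num)/(leading den) = 10/1 = 10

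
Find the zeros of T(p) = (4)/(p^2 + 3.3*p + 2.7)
Numerator is a nonzero constant (4) → Zeros: none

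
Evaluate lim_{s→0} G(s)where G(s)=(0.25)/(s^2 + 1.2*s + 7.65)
DC gain = G(0) = num(0)/den(0) = 0.25/7.65 = 0.03268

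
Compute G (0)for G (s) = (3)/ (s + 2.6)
DC gain = G(0) = num(0)/den(0) = 3/2.6 = 1.154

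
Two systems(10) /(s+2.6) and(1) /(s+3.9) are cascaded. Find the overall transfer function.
Series: H = H₁ · H₂ = (n₁·n₂)/(d₁·d₂).
Num: n₁·n₂ = 10. Den: d₁·d₂ = s^2 + 6.5*s + 10.14.
H(s) = (10)/(s^2 + 6.5*s + 10.14)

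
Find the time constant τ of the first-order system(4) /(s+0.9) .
First-order system: τ = -1/pole. Pole = -0.9. τ = -1/(-0.9) = 1.111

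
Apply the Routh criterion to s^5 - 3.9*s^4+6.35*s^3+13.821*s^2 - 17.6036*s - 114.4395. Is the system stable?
Routh array:
s^5: [1, 6.35, -17.6036]; s^4: [-3.9, 13.821, -114.4395]; s^3: [9.89385, -46.9471]; s^2: [-4.6848, -114.4395]; s^1: [-288.632]; s^0: [-114.4395]
First column: [1, -3.9, 9.89385, -4.6848, -288.632, -114.4395]. Sign changes = 3.
No, unstable (3 RHP root(s))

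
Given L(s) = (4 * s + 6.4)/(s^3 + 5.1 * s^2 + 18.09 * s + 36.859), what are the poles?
Set denominator = 0: s^3 + 5.1*s^2 + 18.09*s + 36.859 = (s + 3.1)(s^2 + 2*s + 11.89) = 0 → Poles: -1 + 3.3j, -1 - 3.3j, -3.1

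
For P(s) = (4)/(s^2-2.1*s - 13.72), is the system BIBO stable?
Denominator: s^2 - 2.1*s - 13.72 = (s - 4.9)(s + 2.8). Poles: -2.8, 4.9. All Re(p)<0: No (unstable)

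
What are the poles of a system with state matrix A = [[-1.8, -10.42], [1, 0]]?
Eigenvalues solve det(λI - A) = 0.
Characteristic polynomial: λ^2 + 1.8*λ + 10.42 = 0.
Roots: -0.9 + 3.1j, -0.9 - 3.1j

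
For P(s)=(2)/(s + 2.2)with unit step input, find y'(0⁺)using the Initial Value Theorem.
IVT: y'(0⁺) = lim_{s→∞} s²·Y(s) = lim_{s→∞} s·P(s).
deg(num) = 0, deg(den) = 1, relative degree = 1, so s·P(s) → (leading num)/(leading den) = 2/1 = 2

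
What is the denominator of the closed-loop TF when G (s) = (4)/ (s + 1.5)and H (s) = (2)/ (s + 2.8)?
Characteristic poly = G_den * H_den + G_num * H_num = (s^2 + 4.3*s + 4.2) + (8) = s^2 + 4.3*s + 12.2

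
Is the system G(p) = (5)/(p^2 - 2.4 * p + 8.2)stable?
Denominator: p^2 - 2.4*p + 8.2. Poles: 1.2 + 2.6j, 1.2 - 2.6j. All Re(p)<0: No (unstable)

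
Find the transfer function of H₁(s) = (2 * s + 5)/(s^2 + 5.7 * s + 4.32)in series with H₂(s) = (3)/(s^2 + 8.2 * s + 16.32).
Series: H = H₁ · H₂ = (n₁·n₂)/(d₁·d₂).
Num: n₁·n₂ = 6*s + 15. Den: d₁·d₂ = s^4 + 13.9*s^3 + 67.38*s^2 + 128.448*s + 70.5024.
H(s) = (6*s + 15)/(s^4 + 13.9*s^3 + 67.38*s^2 + 128.448*s + 70.5024)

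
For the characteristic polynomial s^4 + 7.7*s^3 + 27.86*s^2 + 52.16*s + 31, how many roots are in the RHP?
s^4 + 7.7*s^3 + 27.86*s^2 + 52.16*s + 31 = (s + 1)(s + 3.1)(s^2 + 3.6*s + 10). Poles: -1, -1.8 + 2.6j, -1.8 - 2.6j, -3.1. RHP poles (Re>0): 0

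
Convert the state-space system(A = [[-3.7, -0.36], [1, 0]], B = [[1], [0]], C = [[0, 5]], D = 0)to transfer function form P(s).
P(s) = C(sI - A)⁻¹B + D.
Characteristic polynomial det(sI - A) = s^2 + 3.7*s + 0.36.
Numerator from C·adj(sI-A)·B + D·det(sI-A) = 5.
P(s) = (5)/(s^2 + 3.7*s + 0.36)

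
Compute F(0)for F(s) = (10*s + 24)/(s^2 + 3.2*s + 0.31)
DC gain = F(0) = num(0)/den(0) = 24/0.31 = 77.42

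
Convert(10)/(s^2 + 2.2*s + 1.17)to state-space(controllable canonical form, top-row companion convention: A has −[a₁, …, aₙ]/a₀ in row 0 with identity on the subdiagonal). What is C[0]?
Reachable canonical form: C = numerator coefficients (right-aligned, zero-padded to length n).
num = 10, C = [[0, 10]].
C[0] = 0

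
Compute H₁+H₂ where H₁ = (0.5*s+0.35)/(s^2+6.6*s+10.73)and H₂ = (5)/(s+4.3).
Parallel: H = H₁ + H₂ = (n₁·d₂ + n₂·d₁)/(d₁·d₂).
n₁·d₂ = 0.5*s^2 + 2.5*s + 1.505. n₂·d₁ = 5*s^2 + 33*s + 53.65. Sum = 5.5*s^2 + 35.5*s + 55.155. d₁·d₂ = s^3 + 10.9*s^2 + 39.11*s + 46.139.
H(s) = (5.5*s^2 + 35.5*s + 55.155)/(s^3 + 10.9*s^2 + 39.11*s + 46.139)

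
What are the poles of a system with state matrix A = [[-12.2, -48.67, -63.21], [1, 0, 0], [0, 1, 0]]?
Eigenvalues solve det(λI - A) = 0.
Characteristic polynomial: λ^3 + 12.2*λ^2 + 48.67*λ + 63.21 = 0.
Factor: (λ + 4.3)(λ + 4.9)(λ + 3) = 0.
Roots: -3, -4.3, -4.9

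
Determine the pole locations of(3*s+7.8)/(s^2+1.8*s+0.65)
Set denominator = 0: s^2 + 1.8*s + 0.65 = (s + 1.3)(s + 0.5) = 0 → Poles: -0.5, -1.3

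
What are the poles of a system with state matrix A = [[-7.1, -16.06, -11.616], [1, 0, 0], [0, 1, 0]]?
Eigenvalues solve det(λI - A) = 0.
Characteristic polynomial: λ^3 + 7.1*λ^2 + 16.06*λ + 11.616 = 0.
Factor: (λ + 2.2)(λ + 1.6)(λ + 3.3) = 0.
Roots: -1.6, -2.2, -3.3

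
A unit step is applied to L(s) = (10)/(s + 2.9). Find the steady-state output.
FVT: lim_{t→∞} y(t) = lim_{s→0} s*Y(s) where Y(s) = L(s)/s.
= lim_{s→0} L(s) = L(0) = num(0)/den(0) = 10/2.9 = 3.448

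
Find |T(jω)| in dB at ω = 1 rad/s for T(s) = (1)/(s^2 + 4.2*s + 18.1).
Substitute s = j*1: T(j1) = 0.0551524 - 0.0135462j.
|T(j1)| = sqrt(Re² + Im²) = 0.05679.
20*log₁₀(0.05679) = -24.91 dB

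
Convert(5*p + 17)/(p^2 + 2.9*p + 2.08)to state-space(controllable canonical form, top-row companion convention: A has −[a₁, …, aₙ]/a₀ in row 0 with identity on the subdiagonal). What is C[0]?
Reachable canonical form: C = numerator coefficients (right-aligned, zero-padded to length n).
num = 5*p + 17, C = [[5, 17]].
C[0] = 5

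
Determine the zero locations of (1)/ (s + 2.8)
Numerator is a nonzero constant (1) → Zeros: none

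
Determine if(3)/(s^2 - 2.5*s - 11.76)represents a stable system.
Denominator: s^2 - 2.5*s - 11.76 = (s - 4.9)(s + 2.4). Poles: -2.4, 4.9. All Re(p)<0: No (unstable)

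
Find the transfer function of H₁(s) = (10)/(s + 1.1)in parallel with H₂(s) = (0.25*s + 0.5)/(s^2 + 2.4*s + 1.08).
Parallel: H = H₁ + H₂ = (n₁·d₂ + n₂·d₁)/(d₁·d₂).
n₁·d₂ = 10*s^2 + 24*s + 10.8. n₂·d₁ = 0.25*s^2 + 0.775*s + 0.55. Sum = 10.25*s^2 + 24.775*s + 11.35. d₁·d₂ = s^3 + 3.5*s^2 + 3.72*s + 1.188.
H(s) = (10.25*s^2 + 24.775*s + 11.35)/(s^3 + 3.5*s^2 + 3.72*s + 1.188)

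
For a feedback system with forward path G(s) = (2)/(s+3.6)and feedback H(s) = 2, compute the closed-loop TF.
Closed-loop T = G/(1+GH).
Numerator: G_num * H_den = 2.
Denominator: G_den * H_den + G_num * H_num = (s + 3.6) + (4) = s + 7.6.
T(s) = (2)/(s + 7.6)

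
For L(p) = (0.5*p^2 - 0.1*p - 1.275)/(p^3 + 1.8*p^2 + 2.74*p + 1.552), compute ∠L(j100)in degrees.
Substitute p = j*100: L(j100) = 0.000100035 - 0.00500084j.
∠L(j100) = atan2(Im, Re) = atan2(-0.00500084, 0.000100035) = -88.85°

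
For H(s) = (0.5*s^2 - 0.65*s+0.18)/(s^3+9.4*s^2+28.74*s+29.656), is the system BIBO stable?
Denominator: s^3 + 9.4*s^2 + 28.74*s + 29.656 = (s + 4.4)(s^2 + 5*s + 6.74). Poles: -2.5 + 0.7j, -2.5 - 0.7j, -4.4. All Re(p)<0: Yes (stable)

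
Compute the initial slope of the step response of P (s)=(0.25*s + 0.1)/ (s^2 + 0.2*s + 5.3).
IVT: y'(0⁺) = lim_{s→∞} s²·Y(s) = lim_{s→∞} s·P(s).
deg(num) = 1, deg(den) = 2, relative degree = 1, so s·P(s) → (leading num)/(leading den) = 0.25/1 = 0.25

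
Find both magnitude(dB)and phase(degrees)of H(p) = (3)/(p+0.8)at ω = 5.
Substitute p = j*5: H(j5) = 0.0936037 - 0.585023j.
|H| = 20*log₁₀(sqrt(Re²+Im²)) = -4.55 dB.
∠H = atan2(Im, Re) = -80.91°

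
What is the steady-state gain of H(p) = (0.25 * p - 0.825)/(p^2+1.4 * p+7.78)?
DC gain = H(0) = num(0)/den(0) = -0.825/7.78 = -0.106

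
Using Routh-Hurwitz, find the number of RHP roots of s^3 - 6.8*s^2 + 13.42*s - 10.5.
Routh array:
s^3: [1, 13.42]; s^2: [-6.8, -10.5]; s^1: [11.8759]; s^0: [-10.5]
First column: [1, -6.8, 11.8759, -10.5]. Sign changes = RHP roots = 3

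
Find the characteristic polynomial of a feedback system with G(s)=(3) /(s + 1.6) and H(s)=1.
Characteristic poly = G_den * H_den + G_num * H_num = (s + 1.6) + (3) = s + 4.6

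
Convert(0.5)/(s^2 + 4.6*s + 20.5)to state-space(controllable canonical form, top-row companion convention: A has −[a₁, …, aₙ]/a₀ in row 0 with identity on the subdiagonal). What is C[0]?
Reachable canonical form: C = numerator coefficients (right-aligned, zero-padded to length n).
num = 0.5, C = [[0, 0.5]].
C[0] = 0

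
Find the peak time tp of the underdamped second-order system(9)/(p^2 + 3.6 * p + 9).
Standard form: ωn²/(p²+2ζωn·p+ωn²) → ωn = 3, ζ = 0.6.
ωd = ωn·√(1-ζ²) = 3·√(1-0.6²) = 2.4.
tp = π/ωd = π/2.4 = 1.309 s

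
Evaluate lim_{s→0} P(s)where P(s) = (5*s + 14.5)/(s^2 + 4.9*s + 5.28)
DC gain = P(0) = num(0)/den(0) = 14.5/5.28 = 2.746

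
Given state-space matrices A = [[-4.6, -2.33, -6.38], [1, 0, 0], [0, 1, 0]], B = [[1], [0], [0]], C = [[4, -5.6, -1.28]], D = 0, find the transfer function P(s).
P(s) = C(sI - A)⁻¹B + D.
Characteristic polynomial det(sI - A) = s^3 + 4.6*s^2 + 2.33*s + 6.38.
Numerator from C·adj(sI-A)·B + D·det(sI-A) = 4*s^2 - 5.6*s - 1.28.
P(s) = (4*s^2 - 5.6*s - 1.28)/(s^3 + 4.6*s^2 + 2.33*s + 6.38)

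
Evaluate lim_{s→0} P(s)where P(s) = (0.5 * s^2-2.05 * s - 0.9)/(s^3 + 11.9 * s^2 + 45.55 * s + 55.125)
DC gain = P(0) = num(0)/den(0) = -0.9/55.125 = -0.01633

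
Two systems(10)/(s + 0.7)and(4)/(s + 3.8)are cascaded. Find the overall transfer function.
Series: H = H₁ · H₂ = (n₁·n₂)/(d₁·d₂).
Num: n₁·n₂ = 40. Den: d₁·d₂ = s^2 + 4.5*s + 2.66.
H(s) = (40)/(s^2 + 4.5*s + 2.66)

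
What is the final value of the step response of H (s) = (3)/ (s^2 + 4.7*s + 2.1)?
FVT: lim_{t→∞} y(t) = lim_{s→0} s*Y(s) where Y(s) = H(s)/s.
= lim_{s→0} H(s) = H(0) = num(0)/den(0) = 3/2.1 = 1.429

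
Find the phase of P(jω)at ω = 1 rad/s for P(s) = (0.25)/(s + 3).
Substitute s = j*1: P(j1) = 0.075 - 0.025j.
∠P(j1) = atan2(Im, Re) = atan2(-0.025, 0.075) = -18.43°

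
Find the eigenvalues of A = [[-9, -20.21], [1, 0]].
Eigenvalues solve det(λI - A) = 0.
Characteristic polynomial: λ^2 + 9*λ + 20.21 = 0.
Factor: (λ + 4.7)(λ + 4.3) = 0.
Roots: -4.3, -4.7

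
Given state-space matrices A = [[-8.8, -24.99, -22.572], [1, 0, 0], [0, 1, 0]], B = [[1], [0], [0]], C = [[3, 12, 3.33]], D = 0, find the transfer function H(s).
H(s) = C(sI - A)⁻¹B + D.
Characteristic polynomial det(sI - A) = s^3 + 8.8*s^2 + 24.99*s + 22.572.
Numerator from C·adj(sI-A)·B + D·det(sI-A) = 3*s^2 + 12*s + 3.33.
H(s) = (3*s^2 + 12*s + 3.33)/(s^3 + 8.8*s^2 + 24.99*s + 22.572)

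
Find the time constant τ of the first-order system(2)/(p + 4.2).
First-order system: τ = -1/pole. Pole = -4.2. τ = -1/(-4.2) = 0.2381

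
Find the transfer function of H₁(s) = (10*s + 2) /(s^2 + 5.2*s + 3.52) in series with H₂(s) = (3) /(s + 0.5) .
Series: H = H₁ · H₂ = (n₁·n₂)/(d₁·d₂).
Num: n₁·n₂ = 30*s + 6. Den: d₁·d₂ = s^3 + 5.7*s^2 + 6.12*s + 1.76.
H(s) = (30*s + 6)/(s^3 + 5.7*s^2 + 6.12*s + 1.76)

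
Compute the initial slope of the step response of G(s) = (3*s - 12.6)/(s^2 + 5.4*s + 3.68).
IVT: y'(0⁺) = lim_{s→∞} s²·Y(s) = lim_{s→∞} s·G(s).
deg(num) = 1, deg(den) = 2, relative degree = 1, so s·G(s) → (leading num)/(leading den) = 3/1 = 3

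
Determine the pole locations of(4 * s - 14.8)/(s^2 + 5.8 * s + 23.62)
Set denominator = 0: s^2 + 5.8*s + 23.62 = 0 → Poles: -2.9 + 3.9j, -2.9 - 3.9j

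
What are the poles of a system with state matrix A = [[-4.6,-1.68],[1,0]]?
Eigenvalues solve det(λI - A) = 0.
Characteristic polynomial: λ^2 + 4.6*λ + 1.68 = 0.
Factor: (λ + 4.2)(λ + 0.4) = 0.
Roots: -0.4, -4.2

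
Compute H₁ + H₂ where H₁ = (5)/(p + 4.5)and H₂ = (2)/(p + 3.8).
Parallel: H = H₁ + H₂ = (n₁·d₂ + n₂·d₁)/(d₁·d₂).
n₁·d₂ = 5*p + 19. n₂·d₁ = 2*p + 9. Sum = 7*p + 28. d₁·d₂ = p^2 + 8.3*p + 17.1.
H(p) = (7*p + 28)/(p^2 + 8.3*p + 17.1)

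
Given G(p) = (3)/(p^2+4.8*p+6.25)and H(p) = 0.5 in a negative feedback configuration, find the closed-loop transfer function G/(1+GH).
Closed-loop T = G/(1+GH).
Numerator: G_num * H_den = 3.
Denominator: G_den * H_den + G_num * H_num = (p^2 + 4.8*p + 6.25) + (1.5) = p^2 + 4.8*p + 7.75.
T(p) = (3)/(p^2 + 4.8*p + 7.75)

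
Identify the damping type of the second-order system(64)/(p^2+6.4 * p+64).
Standard form: ωn²/(p²+2ζωn·p+ωn²) gives ωn=8, ζ=0.4.
Underdamped (ζ = 0.4 < 1)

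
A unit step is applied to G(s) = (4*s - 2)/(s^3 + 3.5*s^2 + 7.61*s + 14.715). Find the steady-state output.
FVT: lim_{t→∞} y(t) = lim_{s→0} s*Y(s) where Y(s) = G(s)/s.
= lim_{s→0} G(s) = G(0) = num(0)/den(0) = -2/14.715 = -0.1359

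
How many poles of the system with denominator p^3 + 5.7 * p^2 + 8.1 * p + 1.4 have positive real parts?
p^3 + 5.7*p^2 + 8.1*p + 1.4 = (p + 0.2)(p + 3.5)(p + 2). Poles: -0.2, -2, -3.5. RHP poles (Re>0): 0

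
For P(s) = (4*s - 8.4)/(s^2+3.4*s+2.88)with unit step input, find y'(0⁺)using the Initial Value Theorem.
IVT: y'(0⁺) = lim_{s→∞} s²·Y(s) = lim_{s→∞} s·P(s).
deg(num) = 1, deg(den) = 2, relative degree = 1, so s·P(s) → (leading num)/(leading den) = 4/1 = 4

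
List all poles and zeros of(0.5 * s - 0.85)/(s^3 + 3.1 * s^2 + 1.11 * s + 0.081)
Set denominator = 0: s^3 + 3.1*s^2 + 1.11*s + 0.081 = (s + 0.3)(s + 0.1)(s + 2.7) = 0 → Poles: -0.1, -0.3, -2.7
Set numerator = 0: 0.5*s - 0.85 = 0 → Zeros: 1.7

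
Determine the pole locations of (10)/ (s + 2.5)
Set denominator = 0: s + 2.5 = 0 → Poles: -2.5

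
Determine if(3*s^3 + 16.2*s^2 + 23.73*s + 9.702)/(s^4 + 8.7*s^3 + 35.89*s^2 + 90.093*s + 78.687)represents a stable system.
Denominator: s^4 + 8.7*s^3 + 35.89*s^2 + 90.093*s + 78.687 = (s + 1.5)(s + 4.2)(s^2 + 3*s + 12.49). Poles: -1.5, -1.5 + 3.2j, -1.5 - 3.2j, -4.2. All Re(p)<0: Yes (stable)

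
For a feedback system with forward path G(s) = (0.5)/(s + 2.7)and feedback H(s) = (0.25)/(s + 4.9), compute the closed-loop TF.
Closed-loop T = G/(1+GH).
Numerator: G_num * H_den = 0.5*s + 2.45.
Denominator: G_den * H_den + G_num * H_num = (s^2 + 7.6*s + 13.23) + (0.125) = s^2 + 7.6*s + 13.355.
T(s) = (0.5*s + 2.45)/(s^2 + 7.6*s + 13.355)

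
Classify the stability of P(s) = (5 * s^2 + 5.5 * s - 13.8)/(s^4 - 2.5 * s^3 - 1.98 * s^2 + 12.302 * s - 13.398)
Denominator: s^4 - 2.5*s^3 - 1.98*s^2 + 12.302*s - 13.398 = (s + 2.2)(s - 2.1)(s^2 - 2.6*s + 2.9). Poles: -2.2, 1.3 + 1.1j, 1.3 - 1.1j, 2.1. Unstable (3 pole(s) in RHP)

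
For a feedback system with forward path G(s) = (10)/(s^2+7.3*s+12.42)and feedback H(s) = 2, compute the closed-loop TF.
Closed-loop T = G/(1+GH).
Numerator: G_num * H_den = 10.
Denominator: G_den * H_den + G_num * H_num = (s^2 + 7.3*s + 12.42) + (20) = s^2 + 7.3*s + 32.42.
T(s) = (10)/(s^2 + 7.3*s + 32.42)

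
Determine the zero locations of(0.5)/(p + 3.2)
Numerator is a nonzero constant (0.5) → Zeros: none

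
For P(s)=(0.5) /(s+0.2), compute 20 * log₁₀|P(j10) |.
Substitute s = j*10: P(j10) = 0.0009996 - 0.04998j.
|P(j10)| = sqrt(Re² + Im²) = 0.04999.
20*log₁₀(0.04999) = -26.02 dB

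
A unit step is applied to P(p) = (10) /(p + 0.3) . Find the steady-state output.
FVT: lim_{t→∞} y(t) = lim_{p→0} p*Y(p) where Y(p) = P(p)/p.
= lim_{p→0} P(p) = P(0) = num(0)/den(0) = 10/0.3 = 33.33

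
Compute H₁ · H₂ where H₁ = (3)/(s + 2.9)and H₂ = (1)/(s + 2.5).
Series: H = H₁ · H₂ = (n₁·n₂)/(d₁·d₂).
Num: n₁·n₂ = 3. Den: d₁·d₂ = s^2 + 5.4*s + 7.25.
H(s) = (3)/(s^2 + 5.4*s + 7.25)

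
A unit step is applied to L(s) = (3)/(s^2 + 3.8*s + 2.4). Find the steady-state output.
FVT: lim_{t→∞} y(t) = lim_{s→0} s*Y(s) where Y(s) = L(s)/s.
= lim_{s→0} L(s) = L(0) = num(0)/den(0) = 3/2.4 = 1.25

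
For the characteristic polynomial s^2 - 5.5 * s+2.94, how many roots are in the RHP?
s^2 - 5.5*s + 2.94 = (s - 4.9)(s - 0.6). Poles: 0.6, 4.9. RHP poles (Re>0): 2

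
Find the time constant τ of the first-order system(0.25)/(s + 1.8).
First-order system: τ = -1/pole. Pole = -1.8. τ = -1/(-1.8) = 0.5556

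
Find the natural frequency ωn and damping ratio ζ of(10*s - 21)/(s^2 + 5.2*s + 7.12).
Underdamped: complex pole -2.6 + 0.6j. ωn = |pole| = 2.668, ζ = -Re(pole)/ωn = 0.9744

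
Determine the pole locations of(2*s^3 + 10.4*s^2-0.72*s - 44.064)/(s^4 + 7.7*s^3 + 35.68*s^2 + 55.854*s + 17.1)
Set denominator = 0: s^4 + 7.7*s^3 + 35.68*s^2 + 55.854*s + 17.1 = (s + 1.9)(s + 0.4)(s^2 + 5.4*s + 22.5) = 0 → Poles: -0.4, -1.9, -2.7 + 3.9j, -2.7 - 3.9j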